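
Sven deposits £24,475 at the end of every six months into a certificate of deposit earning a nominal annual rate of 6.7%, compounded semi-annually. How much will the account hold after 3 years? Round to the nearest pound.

£159,712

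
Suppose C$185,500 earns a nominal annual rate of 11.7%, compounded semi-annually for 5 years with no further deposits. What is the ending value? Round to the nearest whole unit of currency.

C$327,531

i = 0.117/2 = 0.0585 per half-year; n = 5·2 = 10.
FV = PV·(1+i)^n = 185,500 × 1.765666 = 327,531.0953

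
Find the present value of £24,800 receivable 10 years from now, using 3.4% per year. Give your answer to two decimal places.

£17,751.96

PV = 24,800 / (1 + 0.034)^10 = 24,800 / 1.397029 = 17,751.9593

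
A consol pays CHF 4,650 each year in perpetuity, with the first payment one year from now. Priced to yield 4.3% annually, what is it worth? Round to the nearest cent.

PV = PMT / i = 4650 / 0.043 = 108,139.5349

CHF 108,139.53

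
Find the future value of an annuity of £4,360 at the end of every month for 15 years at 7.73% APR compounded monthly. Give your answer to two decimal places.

Periodic rate i = 0.0773/12 = 0.00644167; n = 15 × 12 = 180 periods.
FV = PMT · [(1+i)^n − 1] / i = 4360 · 337.879107 = 1,473,152.9079

£1,473,152.91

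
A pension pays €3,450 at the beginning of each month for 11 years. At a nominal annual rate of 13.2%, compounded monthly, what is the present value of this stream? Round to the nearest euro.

Periodic rate i = 0.132/12 = 0.011; n = 11 × 12 = 132 periods.
Annuity factor a(132|0.011) × (1+i) = 70.221769; PV = 3450 × 70.221769 = 242,265.1019
(Beginning-of-period payments → annuity-due factor ×(1+i).)

€242,265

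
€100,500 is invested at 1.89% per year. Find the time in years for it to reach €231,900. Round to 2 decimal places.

(1+i)^n = 231900/100500 = 2.30746, so n = ln 2.30746 / ln 1.0189 = 44.6574 years

44.66 years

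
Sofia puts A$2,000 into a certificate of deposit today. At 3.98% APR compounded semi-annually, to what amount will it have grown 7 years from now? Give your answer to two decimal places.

A$2,635.34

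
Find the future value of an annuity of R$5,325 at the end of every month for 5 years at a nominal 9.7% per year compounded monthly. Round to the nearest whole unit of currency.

With 12 periods per year: i = 0.00808333, n = 60.
Accumulation factor s(60|0.00808333) = 76.826156; FV = 5325 × 76.826156 = 409,099.2795

R$409,099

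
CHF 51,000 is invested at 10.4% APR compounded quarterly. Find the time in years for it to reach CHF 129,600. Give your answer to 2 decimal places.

9.08 years

Periodic rate i = 0.104/4 = 0.026.
n = ln(129600/51000) / ln(1+0.026) = ln(2.54118) / 0.025668 = 36.3346 quarters
= 36.3346/4 years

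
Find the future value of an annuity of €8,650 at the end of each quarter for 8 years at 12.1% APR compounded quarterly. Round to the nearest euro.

€456,136

With 4 periods per year: i = 0.03025, n = 32.
Accumulation factor s(32|0.03025) = 52.732523; FV = 8650 × 52.732523 = 456,136.3256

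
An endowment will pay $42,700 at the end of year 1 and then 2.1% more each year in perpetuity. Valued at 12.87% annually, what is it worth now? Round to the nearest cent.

$396,471.68

PV = PMT / (i − g) = 42700 / (0.1287 − 0.021) = 42700 / 0.107700 = 396,471.6806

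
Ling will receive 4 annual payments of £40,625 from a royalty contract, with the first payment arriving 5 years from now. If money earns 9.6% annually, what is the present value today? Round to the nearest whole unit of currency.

£90,025

PV at t=4 (ordinary 4-year annuity): 40625 × a(4|0.096) = 40625 × 3.197509 = 129,898.7873
Discount back 4 years: 129,898.7873 × (1+0.096)^(−4) = 129,898.7873 × 0.693039 = 90,024.9482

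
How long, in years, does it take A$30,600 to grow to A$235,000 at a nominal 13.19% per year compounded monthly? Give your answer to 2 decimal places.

Periodic rate i = 0.1319/12 = 0.0109917.
(1+i)^n = 235000/30600 = 7.67974, so n = ln 7.67974 / ln 1.01099 = 186.4839 months
= 186.4839/12 years

15.54 years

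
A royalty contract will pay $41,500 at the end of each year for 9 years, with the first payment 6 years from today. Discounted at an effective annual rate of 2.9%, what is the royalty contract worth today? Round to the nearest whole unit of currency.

$281,397

PV at t=5 (ordinary 9-year annuity): 41500 × a(9|0.029) = 41500 × 7.822545 = 324,635.6066
Discount back 5 years: 324,635.6066 × (1+0.029)^(−5) = 324,635.6066 × 0.866808 = 281,396.8804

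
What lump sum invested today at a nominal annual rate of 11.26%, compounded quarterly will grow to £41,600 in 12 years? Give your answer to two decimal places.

£10,974.44

With 4 periods per year: i = 0.02815, n = 48.
PV = FV·(1+i)^(−n) = 41,600 × 0.263809 = 10,974.4382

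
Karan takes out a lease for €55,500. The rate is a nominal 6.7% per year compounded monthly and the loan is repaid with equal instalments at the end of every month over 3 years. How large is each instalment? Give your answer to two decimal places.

€1,706.08

i = 0.067/12 = 0.00558333 per month; n = 3·12 = 36.
PMT = 55500 / ( [1 − (1+0.00558333)^(−36)] / 0.00558333 ) = 55500 / 32.530780 = 1,706.0765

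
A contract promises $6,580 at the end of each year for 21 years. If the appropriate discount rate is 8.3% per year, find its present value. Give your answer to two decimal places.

$64,419.46

PV = 6580 × [1 − (1+0.083)^(−21)] / 0.083 = 6580 × 9.790191 = 64,419.4554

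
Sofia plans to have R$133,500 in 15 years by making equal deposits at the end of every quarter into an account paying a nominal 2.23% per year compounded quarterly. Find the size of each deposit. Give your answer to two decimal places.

With 4 periods per year: i = 0.005575, n = 60.
FV-annuity factor = 71.021381; PMT = 133500 / 71.021381 = 1,879.7156

R$1,879.72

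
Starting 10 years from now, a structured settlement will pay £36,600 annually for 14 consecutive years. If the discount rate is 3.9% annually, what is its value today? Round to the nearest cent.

PV at t=9 (ordinary 14-year annuity): 36600 × a(14|0.039) = 36600 × 10.633202 = 389,175.1811
Discount back 9 years: 389,175.1811 × (1+0.039)^(−9) = 389,175.1811 × 0.708696 = 275,806.9516

£275,806.95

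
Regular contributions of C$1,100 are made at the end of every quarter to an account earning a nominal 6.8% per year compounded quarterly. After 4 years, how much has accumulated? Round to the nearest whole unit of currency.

C$20,032

With 4 periods per year: i = 0.017, n = 16.
FV = 1100 × [(1+0.017)^16 − 1] / 0.017 = 1100 × 18.211158 = 20,032.2739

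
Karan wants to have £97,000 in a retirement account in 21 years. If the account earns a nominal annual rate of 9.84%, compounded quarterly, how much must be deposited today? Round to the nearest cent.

£12,595.23

Periodic rate i = 0.0984/4 = 0.0246; n = 21 × 4 = 84 periods.
Discount factor = (1+0.0246)^(−84) = 0.129848; PV = 97,000 × 0.129848 = 12,595.2330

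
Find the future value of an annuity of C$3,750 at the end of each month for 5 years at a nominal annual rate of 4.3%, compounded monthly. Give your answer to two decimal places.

Periodic rate i = 0.043/12 = 0.00358333; n = 5 × 12 = 60 periods.
FV = 3750 × [(1+0.00358333)^60 − 1] / 0.00358333 = 3750 × 66.805262 = 250,519.7315

C$250,519.73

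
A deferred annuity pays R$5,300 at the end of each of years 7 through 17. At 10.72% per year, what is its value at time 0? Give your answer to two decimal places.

R$18,081.79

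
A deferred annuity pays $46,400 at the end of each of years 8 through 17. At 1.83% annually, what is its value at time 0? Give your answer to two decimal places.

PV at t=7 (ordinary 10-year annuity): 46400 × a(10|0.0183) = 46400 × 9.063009 = 420,523.5990
PV₀ = 420,523.5990 / (1+0.0183)^7 = 420,523.5990 / 1.135351 = 370,390.7790

$370,390.78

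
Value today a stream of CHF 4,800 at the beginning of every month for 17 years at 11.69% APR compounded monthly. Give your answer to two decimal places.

CHF 428,676.03

Periodic rate i = 0.1169/12 = 0.00974167; n = 17 × 12 = 204 periods.
Annuity factor a(204|0.00974167) × (1+i) = 89.307506; PV = 4800 × 89.307506 = 428,676.0276
(Beginning-of-period payments → annuity-due factor ×(1+i).)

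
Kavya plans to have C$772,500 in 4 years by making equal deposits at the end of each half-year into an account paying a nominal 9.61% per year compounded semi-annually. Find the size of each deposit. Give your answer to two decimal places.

i = 0.0961/2 = 0.04805 per half-year; n = 4·2 = 8.
FV-annuity factor = 9.482764; PMT = 772500 / 9.482764 = 81,463.5869

C$81,463.59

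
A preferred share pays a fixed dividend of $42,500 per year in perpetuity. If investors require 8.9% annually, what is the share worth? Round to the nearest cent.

PV = C/r = 42500/0.089 = 477,528.0899

$477,528.09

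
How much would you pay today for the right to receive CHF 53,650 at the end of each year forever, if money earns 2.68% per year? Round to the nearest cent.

CHF 2,001,865.67

PV = C/r = 53650/0.0268 = 2,001,865.6716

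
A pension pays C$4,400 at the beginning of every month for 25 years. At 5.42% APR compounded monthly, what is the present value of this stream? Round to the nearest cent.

C$725,379.05

Periodic rate i = 0.0542/12 = 0.00451667; n = 25 × 12 = 300 periods.
Annuity factor a(300|0.00451667) × (1+i) = 164.858876; PV = 4400 × 164.858876 = 725,379.0525
(Beginning-of-period payments → annuity-due factor ×(1+i).)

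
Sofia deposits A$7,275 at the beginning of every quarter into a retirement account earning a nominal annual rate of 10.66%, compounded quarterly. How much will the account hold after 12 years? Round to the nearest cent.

A$710,195.06

With 4 periods per year: i = 0.02665, n = 48.
FV = PMT · [(1+i)^n − 1] / i × (1+i) = 7275 · 97.621314 = 710,195.0576
Payments are at the start of each period, so multiply by (1+i).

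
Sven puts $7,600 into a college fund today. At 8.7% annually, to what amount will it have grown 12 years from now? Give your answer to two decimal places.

7,600 × (1+0.087)^12 = 7,600 × 2.721163 = 20,680.8375

$20,680.84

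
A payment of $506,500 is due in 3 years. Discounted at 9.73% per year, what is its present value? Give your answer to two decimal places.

$383,356.92

Discount factor = (1+0.0973)^(−3) = 0.756874; PV = 506,500 × 0.756874 = 383,356.9244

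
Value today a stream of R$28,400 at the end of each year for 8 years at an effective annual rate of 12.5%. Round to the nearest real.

R$138,650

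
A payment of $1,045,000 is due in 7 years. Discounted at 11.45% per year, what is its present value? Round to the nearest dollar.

$489,278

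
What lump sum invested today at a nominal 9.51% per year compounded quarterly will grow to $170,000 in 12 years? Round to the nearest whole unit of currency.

$55,034

Periodic rate i = 0.0951/4 = 0.023775; n = 12 × 4 = 48 periods.
Discount factor = (1+0.023775)^(−48) = 0.323730; PV = 170,000 × 0.323730 = 55,034.1110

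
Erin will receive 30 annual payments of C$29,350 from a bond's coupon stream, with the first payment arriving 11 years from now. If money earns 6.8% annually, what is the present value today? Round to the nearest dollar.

C$192,493

Value one period before first payment (t=10): 29350 × [1 − (1+0.068)^(−30)] / 0.068 = 29350 × 12.662482 = 371,643.8408
PV₀ = 371,643.8408 / (1+0.068)^10 = 371,643.8408 / 1.930690 = 192,492.7659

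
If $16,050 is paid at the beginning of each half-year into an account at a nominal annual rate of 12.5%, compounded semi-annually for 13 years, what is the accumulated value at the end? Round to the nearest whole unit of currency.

$1,046,853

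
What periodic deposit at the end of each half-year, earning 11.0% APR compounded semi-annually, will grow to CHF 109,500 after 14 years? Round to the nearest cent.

CHF 1,731.68

i = 0.11/2 = 0.055 per half-year; n = 14·2 = 28.
FV-annuity factor = 63.233510; PMT = 109500 / 63.233510 = 1,731.6768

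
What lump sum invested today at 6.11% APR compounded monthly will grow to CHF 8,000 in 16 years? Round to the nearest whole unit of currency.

CHF 3,017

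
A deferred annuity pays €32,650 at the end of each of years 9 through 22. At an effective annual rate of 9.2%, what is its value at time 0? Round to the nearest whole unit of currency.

Value one period before first payment (t=8): 32650 × [1 − (1+0.092)^(−14)] / 0.092 = 32650 × 7.699303 = 251,382.2309
PV₀ = 251,382.2309 / (1+0.092)^8 = 251,382.2309 / 2.022000 = 124,323.5690

€124,324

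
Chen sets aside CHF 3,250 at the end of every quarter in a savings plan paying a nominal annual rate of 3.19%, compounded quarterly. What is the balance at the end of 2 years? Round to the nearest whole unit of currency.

CHF 26,737

With 4 periods per year: i = 0.007975, n = 8.
Accumulation factor s(8|0.007975) = 8.226897; FV = 3250 × 8.226897 = 26,737.4164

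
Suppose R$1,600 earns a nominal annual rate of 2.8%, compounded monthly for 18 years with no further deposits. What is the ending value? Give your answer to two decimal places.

R$2,646.97

With 12 periods per year: i = 0.00233333, n = 216.
FV = PV·(1+i)^n = 1,600 × 1.654358 = 2,646.9725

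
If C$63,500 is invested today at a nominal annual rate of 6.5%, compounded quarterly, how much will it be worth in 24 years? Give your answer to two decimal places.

C$298,419.60

i = 0.065/4 = 0.01625 per quarter; n = 24·4 = 96.
FV = 63,500 × (1 + 0.01625)^96 = 298,419.6049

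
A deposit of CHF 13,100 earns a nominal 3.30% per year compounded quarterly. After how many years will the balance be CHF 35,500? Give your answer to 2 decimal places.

30.33 years

Periodic rate i = 0.033/4 = 0.00825.
(1+i)^n = 35500/13100 = 2.70992, so n = ln 2.70992 / ln 1.00825 = 121.3366 quarters
= 121.3366/4 years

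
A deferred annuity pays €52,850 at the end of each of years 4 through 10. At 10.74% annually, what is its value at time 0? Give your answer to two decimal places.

€184,931.95

PV at t=3 (ordinary 7-year annuity): 52850 × a(7|0.1074) = 52850 × 4.752045 = 251,145.5667
PV₀ = 251,145.5667 / (1+0.1074)^3 = 251,145.5667 / 1.358043 = 184,931.9541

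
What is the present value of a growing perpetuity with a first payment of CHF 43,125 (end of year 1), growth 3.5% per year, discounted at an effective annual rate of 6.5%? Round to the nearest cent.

CHF 1,437,500.00

PV = PMT / (i − g) = 43125 / (0.065 − 0.035) = 43125 / 0.030000 = 1,437,500.0000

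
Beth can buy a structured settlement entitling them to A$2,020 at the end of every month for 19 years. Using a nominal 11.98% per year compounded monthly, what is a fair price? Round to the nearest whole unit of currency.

A$181,327

i = 0.1198/12 = 0.00998333 per month; n = 19·12 = 228.
PV = 2020 × [1 − (1+0.00998333)^(−228)] / 0.00998333 = 2020 × 89.765703 = 181,326.7200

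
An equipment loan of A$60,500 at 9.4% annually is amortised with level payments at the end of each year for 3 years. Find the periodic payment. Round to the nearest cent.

A$24,071.39

Annuity-PV factor = 2.513358; PMT = 60500 / 2.513358 = 24,071.3862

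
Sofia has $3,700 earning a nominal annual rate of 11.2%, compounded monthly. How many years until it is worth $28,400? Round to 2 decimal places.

18.28 years

Periodic rate i = 0.112/12 = 0.00933333.
n = ln(28400/3700) / ln(1+0.00933333) = ln(7.67568) / 0.009290 = 219.3806 months
= 219.3806/12 years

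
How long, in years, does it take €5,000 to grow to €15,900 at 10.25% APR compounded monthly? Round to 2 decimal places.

Periodic rate i = 0.1025/12 = 0.00854167.
(1+i)^n = 15900/5000 = 3.18000, so n = ln 3.18000 / ln 1.00854 = 136.0174 months
= 136.0174/12 years

11.33 years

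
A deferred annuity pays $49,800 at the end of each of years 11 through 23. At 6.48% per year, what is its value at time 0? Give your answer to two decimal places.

Value one period before first payment (t=10): 49800 × [1 − (1+0.0648)^(−13)] / 0.0648 = 49800 × 8.609648 = 428,760.4455
PV₀ = 428,760.4455 / (1+0.0648)^10 = 428,760.4455 / 1.873615 = 228,841.2381

$228,841.24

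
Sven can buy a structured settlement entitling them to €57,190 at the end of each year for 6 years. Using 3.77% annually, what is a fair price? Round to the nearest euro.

PV = 57190 × [1 − (1+0.0377)^(−6)] / 0.0377 = 57190 × 5.281617 = 302,055.6672

€302,056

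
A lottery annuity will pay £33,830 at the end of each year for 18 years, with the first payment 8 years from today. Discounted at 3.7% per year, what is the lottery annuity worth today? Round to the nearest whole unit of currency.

£340,340

PV at t=7 (ordinary 18-year annuity): 33830 × a(18|0.037) = 33830 × 12.973651 = 438,898.6198
Discount back 7 years: 438,898.6198 × (1+0.037)^(−7) = 438,898.6198 × 0.775441 = 340,339.9419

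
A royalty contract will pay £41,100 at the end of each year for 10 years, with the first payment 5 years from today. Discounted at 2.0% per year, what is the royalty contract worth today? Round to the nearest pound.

Value one period before first payment (t=4): 41100 × [1 − (1+0.02)^(−10)] / 0.02 = 41100 × 8.982585 = 369,184.2438
PV₀ = 369,184.2438 / (1+0.02)^4 = 369,184.2438 / 1.082432 = 341,069.1750

£341,069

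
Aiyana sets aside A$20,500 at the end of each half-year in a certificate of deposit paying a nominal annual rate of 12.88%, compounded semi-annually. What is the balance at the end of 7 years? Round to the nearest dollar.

A$444,346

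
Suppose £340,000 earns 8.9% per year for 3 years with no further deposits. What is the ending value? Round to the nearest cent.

£439,099.11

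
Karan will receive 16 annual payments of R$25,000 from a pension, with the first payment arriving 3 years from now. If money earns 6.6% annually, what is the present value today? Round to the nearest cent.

R$213,450.15

PV at t=2 (ordinary 16-year annuity): 25000 × a(16|0.066) = 25000 × 9.702214 = 242,555.3563
Discount back 2 years: 242,555.3563 × (1+0.066)^(−2) = 242,555.3563 × 0.880006 = 213,450.1479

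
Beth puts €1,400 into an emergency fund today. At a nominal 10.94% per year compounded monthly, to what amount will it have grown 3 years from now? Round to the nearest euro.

Periodic rate i = 0.1094/12 = 0.00911667; n = 3 × 12 = 36 periods.
FV = 1,400 × (1 + 0.00911667)^36 = 1,940.9649

€1,941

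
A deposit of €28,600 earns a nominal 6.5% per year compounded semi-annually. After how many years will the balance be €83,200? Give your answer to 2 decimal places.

Periodic rate i = 0.065/2 = 0.0325.
n = ln(83200/28600) / ln(1+0.0325) = ln(2.90909) / 0.031983 = 33.3877 half-years
= 33.3877/2 years

16.69 years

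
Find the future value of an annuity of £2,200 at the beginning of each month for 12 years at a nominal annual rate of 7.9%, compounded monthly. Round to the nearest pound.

With 12 periods per year: i = 0.00658333, n = 144.
FV = 2200 × [(1+0.00658333)^144 − 1] / 0.00658333 × (1+i) = 2200 × 240.439136 = 528,966.0986
(Beginning-of-period payments → annuity-due factor ×(1+i).)

£528,966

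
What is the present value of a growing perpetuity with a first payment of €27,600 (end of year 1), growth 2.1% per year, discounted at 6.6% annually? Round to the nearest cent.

PV = PMT / (i − g) = 27600 / (0.066 − 0.021) = 27600 / 0.045000 = 613,333.3333

€613,333.33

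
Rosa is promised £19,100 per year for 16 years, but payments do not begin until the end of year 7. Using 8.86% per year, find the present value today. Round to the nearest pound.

Value one period before first payment (t=6): 19100 × [1 − (1+0.0886)^(−16)] / 0.0886 = 19100 × 8.384845 = 160,150.5360
PV₀ = 160,150.5360 / (1+0.0886)^6 = 160,150.5360 / 1.664217 = 96,231.7573

£96,232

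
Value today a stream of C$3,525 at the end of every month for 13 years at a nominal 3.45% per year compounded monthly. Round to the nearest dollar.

C$442,622

Periodic rate i = 0.0345/12 = 0.002875; n = 13 × 12 = 156 periods.
PV = 3525 × [1 − (1+0.002875)^(−156)] / 0.002875 = 3525 × 125.566482 = 442,621.8490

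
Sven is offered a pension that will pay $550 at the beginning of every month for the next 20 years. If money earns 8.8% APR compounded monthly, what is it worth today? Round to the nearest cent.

With 12 periods per year: i = 0.00733333, n = 240.
Annuity factor a(240|0.00733333) × (1+i) = 113.578672; PV = 550 × 113.578672 = 62,468.2694
(Beginning-of-period payments → annuity-due factor ×(1+i).)

$62,468.27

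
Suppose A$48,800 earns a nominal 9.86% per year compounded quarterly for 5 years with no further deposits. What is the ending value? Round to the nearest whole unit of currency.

With 4 periods per year: i = 0.02465, n = 20.
FV = 48,800 × (1 + 0.02465)^20 = 79,420.1513

A$79,420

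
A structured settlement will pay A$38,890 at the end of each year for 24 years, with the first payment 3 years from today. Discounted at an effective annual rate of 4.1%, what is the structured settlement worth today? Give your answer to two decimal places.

A$541,607.53

Value one period before first payment (t=2): 38890 × [1 − (1+0.041)^(−24)] / 0.041 = 38890 × 15.092049 = 586,929.7942
Discount back 2 years: 586,929.7942 × (1+0.041)^(−2) = 586,929.7942 × 0.922781 = 541,607.5341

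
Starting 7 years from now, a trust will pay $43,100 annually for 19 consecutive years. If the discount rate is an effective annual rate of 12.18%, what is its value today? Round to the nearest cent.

$157,560.78

PV at t=6 (ordinary 19-year annuity): 43100 × a(19|0.1218) = 43100 × 7.285569 = 314,008.0161
Discount back 6 years: 314,008.0161 × (1+0.1218)^(−6) = 314,008.0161 × 0.501773 = 157,560.7796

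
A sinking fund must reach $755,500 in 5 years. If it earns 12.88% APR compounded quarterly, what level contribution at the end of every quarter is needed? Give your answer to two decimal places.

$27,492.87

With 4 periods per year: i = 0.0322, n = 20.
PMT = 755500 / ( [(1+0.0322)^20 − 1] / 0.0322 ) = 755500 / 27.479854 = 27,492.8678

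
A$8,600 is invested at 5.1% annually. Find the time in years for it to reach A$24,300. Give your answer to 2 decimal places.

20.88 years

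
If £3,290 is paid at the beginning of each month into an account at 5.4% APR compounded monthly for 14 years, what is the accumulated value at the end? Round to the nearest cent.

Periodic rate i = 0.054/12 = 0.0045; n = 14 × 12 = 168 periods.
FV = 3290 × [(1+0.0045)^168 − 1] / 0.0045 × (1+i) = 3290 × 251.377554 = 827,032.1539
(Beginning-of-period payments → annuity-due factor ×(1+i).)

£827,032.15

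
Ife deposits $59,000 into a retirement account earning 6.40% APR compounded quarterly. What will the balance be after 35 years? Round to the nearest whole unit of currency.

$544,466

Periodic rate i = 0.064/4 = 0.016; n = 35 × 4 = 140 periods.
FV = 59,000 × (1 + 0.016)^140 = 544,466.4508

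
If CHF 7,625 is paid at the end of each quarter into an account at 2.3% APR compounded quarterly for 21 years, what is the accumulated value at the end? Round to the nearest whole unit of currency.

CHF 820,436

With 4 periods per year: i = 0.00575, n = 84.
FV = PMT · [(1+i)^n − 1] / i = 7625 · 107.598119 = 820,435.6553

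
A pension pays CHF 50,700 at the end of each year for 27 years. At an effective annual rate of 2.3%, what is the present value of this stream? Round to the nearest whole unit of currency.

CHF 1,011,355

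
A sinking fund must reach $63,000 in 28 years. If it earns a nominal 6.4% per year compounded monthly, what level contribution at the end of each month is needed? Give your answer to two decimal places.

$67.57

With 12 periods per year: i = 0.00533333, n = 336.
PMT = 63000 / ( [(1+0.00533333)^336 − 1] / 0.00533333 ) = 63000 / 932.425117 = 67.5657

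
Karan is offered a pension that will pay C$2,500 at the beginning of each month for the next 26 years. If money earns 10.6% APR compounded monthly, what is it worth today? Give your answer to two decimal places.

Periodic rate i = 0.106/12 = 0.00883333; n = 26 × 12 = 312 periods.
PV = 2500 × [1 − (1+0.00883333)^(−312)] / 0.00883333 × (1+i) = 2500 × 106.861822 = 267,154.5555
(annuity-due: payments at period start, so ×(1+i).)

C$267,154.56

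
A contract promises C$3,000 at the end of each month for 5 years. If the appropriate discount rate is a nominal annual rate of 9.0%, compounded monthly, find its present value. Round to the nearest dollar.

i = 0.09/12 = 0.0075 per month; n = 5·12 = 60.
PV = PMT · [1 − (1+i)^(−n)] / i = 3000 · 48.173374 = 144,520.1206

C$144,520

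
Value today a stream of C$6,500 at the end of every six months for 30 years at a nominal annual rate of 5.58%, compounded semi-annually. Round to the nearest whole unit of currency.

With 2 periods per year: i = 0.0279, n = 60.
PV = 6500 × [1 − (1+0.0279)^(−60)] / 0.0279 = 6500 × 28.966168 = 188,280.0907

C$188,280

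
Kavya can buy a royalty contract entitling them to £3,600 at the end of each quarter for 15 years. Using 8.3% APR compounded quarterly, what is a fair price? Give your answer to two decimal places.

£122,897.41

i = 0.083/4 = 0.02075 per quarter; n = 15·4 = 60.
PV = PMT · [1 − (1+i)^(−n)] / i = 3600 · 34.138168 = 122,897.4050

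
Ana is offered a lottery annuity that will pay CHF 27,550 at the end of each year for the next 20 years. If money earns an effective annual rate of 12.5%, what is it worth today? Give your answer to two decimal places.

CHF 199,499.29

PV = 27550 × [1 − (1+0.125)^(−20)] / 0.125 = 27550 × 7.241353 = 199,499.2851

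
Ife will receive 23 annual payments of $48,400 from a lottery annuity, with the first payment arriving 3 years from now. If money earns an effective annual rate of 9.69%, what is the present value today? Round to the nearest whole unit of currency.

Value one period before first payment (t=2): 48400 × [1 − (1+0.0969)^(−23)] / 0.0969 = 48400 × 9.090118 = 439,961.6985
Discount back 2 years: 439,961.6985 × (1+0.0969)^(−2) = 439,961.6985 × 0.831124 = 365,662.8139

$365,663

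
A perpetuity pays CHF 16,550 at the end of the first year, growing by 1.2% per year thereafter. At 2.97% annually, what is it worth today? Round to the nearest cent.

CHF 935,028.25

PV = D₁/(r − g) = 16550/(0.0297 − 0.012) = 935,028.2486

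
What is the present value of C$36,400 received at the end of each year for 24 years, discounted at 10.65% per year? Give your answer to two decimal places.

PV = 36400 × [1 − (1+0.1065)^(−24)] / 0.1065 = 36400 × 8.562079 = 311,659.6839

C$311,659.68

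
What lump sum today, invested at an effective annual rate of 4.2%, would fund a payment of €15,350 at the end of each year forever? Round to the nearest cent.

PV = C/r = 15350/0.042 = 365,476.1905

€365,476.19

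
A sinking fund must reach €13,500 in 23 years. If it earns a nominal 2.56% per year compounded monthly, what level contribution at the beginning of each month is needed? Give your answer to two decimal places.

€35.89

Periodic rate i = 0.0256/12 = 0.00213333; n = 23 × 12 = 276 periods.
FV-annuity factor × (1+i) = 376.126592; PMT = 13500 / 376.126592 = 35.8922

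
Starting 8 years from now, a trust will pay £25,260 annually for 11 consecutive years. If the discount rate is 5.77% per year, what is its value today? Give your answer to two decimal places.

£136,120.97

Value one period before first payment (t=7): 25260 × [1 − (1+0.0577)^(−11)] / 0.0577 = 25260 × 7.980484 = 201,587.0178
Discount back 7 years: 201,587.0178 × (1+0.0577)^(−7) = 201,587.0178 × 0.675247 = 136,120.9682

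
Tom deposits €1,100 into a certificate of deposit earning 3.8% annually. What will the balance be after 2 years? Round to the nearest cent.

1,100 × (1+0.038)^2 = 1,100 × 1.077444 = 1,185.1884

€1,185.19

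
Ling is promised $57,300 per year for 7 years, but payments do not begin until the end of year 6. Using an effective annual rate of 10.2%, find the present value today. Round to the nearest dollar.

$170,522

PV at t=5 (ordinary 7-year annuity): 57300 × a(7|0.102) = 57300 × 4.836527 = 277,132.9915
Discount back 5 years: 277,132.9915 × (1+0.102)^(−5) = 277,132.9915 × 0.615307 = 170,521.9370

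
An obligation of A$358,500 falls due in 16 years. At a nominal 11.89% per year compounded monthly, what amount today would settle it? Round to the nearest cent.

With 12 periods per year: i = 0.00990833, n = 192.
PV = FV·(1+i)^(−n) = 358,500 × 0.150614 = 53,995.0119

A$53,995.01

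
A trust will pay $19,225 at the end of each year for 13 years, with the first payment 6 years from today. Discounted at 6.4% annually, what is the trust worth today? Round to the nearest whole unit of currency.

Value one period before first payment (t=5): 19225 × [1 − (1+0.064)^(−13)] / 0.064 = 19225 × 8.649443 = 166,285.5507
Discount back 5 years: 166,285.5507 × (1+0.064)^(−5) = 166,285.5507 × 0.733317 = 121,940.0513

$121,940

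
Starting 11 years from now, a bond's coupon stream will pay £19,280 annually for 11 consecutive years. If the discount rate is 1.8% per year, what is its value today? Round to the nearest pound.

Value one period before first payment (t=10): 19280 × [1 − (1+0.018)^(−11)] / 0.018 = 19280 × 9.899127 = 190,855.1669
Discount back 10 years: 190,855.1669 × (1+0.018)^(−10) = 190,855.1669 × 0.836608 = 159,671.0355

£159,671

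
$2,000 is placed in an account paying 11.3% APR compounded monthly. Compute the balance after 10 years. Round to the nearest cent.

With 12 periods per year: i = 0.00941667, n = 120.
FV = 2,000 × (1 + 0.00941667)^120 = 6,158.6644

$6,158.66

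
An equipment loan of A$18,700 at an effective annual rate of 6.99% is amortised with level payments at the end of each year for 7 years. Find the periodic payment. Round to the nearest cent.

A$3,468.64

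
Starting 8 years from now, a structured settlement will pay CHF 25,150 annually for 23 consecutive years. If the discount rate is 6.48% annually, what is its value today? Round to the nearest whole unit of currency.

Value one period before first payment (t=7): 25150 × [1 − (1+0.0648)^(−23)] / 0.0648 = 25150 × 11.790769 = 296,537.8390
PV₀ = 296,537.8390 / (1+0.0648)^7 = 296,537.8390 / 1.551945 = 191,074.9793

CHF 191,075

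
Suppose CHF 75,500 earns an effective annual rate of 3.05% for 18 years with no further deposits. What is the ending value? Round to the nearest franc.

75,500 × (1+0.0305)^18 = 75,500 × 1.717370 = 129,661.4523

CHF 129,661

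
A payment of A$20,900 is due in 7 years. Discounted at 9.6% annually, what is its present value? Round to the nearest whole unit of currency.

PV = FV·(1+i)^(−n) = 20,900 × 0.526412 = 11,002.0194

A$11,002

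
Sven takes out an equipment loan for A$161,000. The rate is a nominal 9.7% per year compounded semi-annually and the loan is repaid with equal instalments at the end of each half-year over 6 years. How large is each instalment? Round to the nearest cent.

A$18,011.54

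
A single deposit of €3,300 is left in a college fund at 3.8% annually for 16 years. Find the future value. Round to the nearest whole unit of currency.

FV = PV·(1+i)^n = 3,300 × 1.816175 = 5,993.3770

€5,993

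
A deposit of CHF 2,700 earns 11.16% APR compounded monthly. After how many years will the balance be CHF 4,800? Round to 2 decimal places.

Periodic rate i = 0.1116/12 = 0.0093.
n = ln(4800/2700) / ln(1+0.0093) = ln(1.77778) / 0.009257 = 62.1544 months
= 62.1544/12 years

5.18 years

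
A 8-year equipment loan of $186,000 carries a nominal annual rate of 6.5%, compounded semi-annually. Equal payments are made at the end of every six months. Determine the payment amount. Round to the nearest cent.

i = 0.065/2 = 0.0325 per half-year; n = 8·2 = 16.
PMT = 186000 / ( [1 − (1+0.0325)^(−16)] / 0.0325 ) = 186000 / 12.324358 = 15,092.0645

$15,092.06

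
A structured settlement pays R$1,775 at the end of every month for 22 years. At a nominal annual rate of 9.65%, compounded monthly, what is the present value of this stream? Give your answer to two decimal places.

Periodic rate i = 0.0965/12 = 0.00804167; n = 22 × 12 = 264 periods.
PV = PMT · [1 − (1+i)^(−n)] / i = 1775 · 109.343937 = 194,085.4888

R$194,085.49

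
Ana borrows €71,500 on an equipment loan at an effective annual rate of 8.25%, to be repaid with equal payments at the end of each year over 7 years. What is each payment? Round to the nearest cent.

PMT = 71500 / ( [1 − (1+0.0825)^(−7)] / 0.0825 ) = 71500 / 5.162150 = 13,850.8181

€13,850.82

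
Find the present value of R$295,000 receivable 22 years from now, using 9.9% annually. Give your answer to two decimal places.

R$36,971.99

PV = FV·(1+i)^(−n) = 295,000 × 0.125329 = 36,971.9862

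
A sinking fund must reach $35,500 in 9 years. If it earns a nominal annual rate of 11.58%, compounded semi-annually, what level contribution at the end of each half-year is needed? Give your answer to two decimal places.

$1,171.70

i = 0.1158/2 = 0.0579 per half-year; n = 9·2 = 18.
PMT = 35500 / ( [(1+0.0579)^18 − 1] / 0.0579 ) = 35500 / 30.297900 = 1,171.6984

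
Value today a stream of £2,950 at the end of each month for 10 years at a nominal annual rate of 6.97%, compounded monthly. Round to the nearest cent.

£254,411.40

i = 0.0697/12 = 0.00580833 per month; n = 10·12 = 120.
PV = PMT · [1 − (1+i)^(−n)] / i = 2950 · 86.241154 = 254,411.4031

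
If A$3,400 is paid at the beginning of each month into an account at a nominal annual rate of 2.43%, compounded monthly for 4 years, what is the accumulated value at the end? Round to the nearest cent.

A$171,559.72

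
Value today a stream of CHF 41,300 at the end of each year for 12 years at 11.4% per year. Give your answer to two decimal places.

CHF 263,100.97

PV = 41300 × [1 − (1+0.114)^(−12)] / 0.114 = 41300 × 6.370484 = 263,100.9744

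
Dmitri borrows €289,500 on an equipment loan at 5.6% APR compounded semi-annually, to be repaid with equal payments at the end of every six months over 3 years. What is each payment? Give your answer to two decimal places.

€53,087.26

i = 0.056/2 = 0.028 per half-year; n = 3·2 = 6.
Annuity-PV factor = 5.453285; PMT = 289500 / 5.453285 = 53,087.2641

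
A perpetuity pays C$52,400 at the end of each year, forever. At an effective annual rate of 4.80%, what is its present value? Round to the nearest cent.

PV = C/r = 52400/0.048 = 1,091,666.6667

C$1,091,666.67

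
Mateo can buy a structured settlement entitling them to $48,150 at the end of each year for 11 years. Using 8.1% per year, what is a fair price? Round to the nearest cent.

$342,079.73

PV = 48150 × [1 − (1+0.081)^(−11)] / 0.081 = 48150 × 7.104460 = 342,079.7258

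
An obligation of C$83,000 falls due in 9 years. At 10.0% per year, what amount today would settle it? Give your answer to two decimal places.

C$35,200.10

PV = FV·(1+i)^(−n) = 83,000 × 0.424098 = 35,200.1023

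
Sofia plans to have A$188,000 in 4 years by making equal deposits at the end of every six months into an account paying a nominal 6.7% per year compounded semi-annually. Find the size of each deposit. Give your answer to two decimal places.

A$20,880.65

i = 0.067/2 = 0.0335 per half-year; n = 4·2 = 8.
PMT = 188000 / ( [(1+0.0335)^8 − 1] / 0.0335 ) = 188000 / 9.003549 = 20,880.6540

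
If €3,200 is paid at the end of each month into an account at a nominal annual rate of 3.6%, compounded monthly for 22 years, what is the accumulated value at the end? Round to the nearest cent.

Periodic rate i = 0.036/12 = 0.003; n = 22 × 12 = 264 periods.
FV = PMT · [(1+i)^n − 1] / i = 3200 · 401.730513 = 1,285,537.6411

€1,285,537.64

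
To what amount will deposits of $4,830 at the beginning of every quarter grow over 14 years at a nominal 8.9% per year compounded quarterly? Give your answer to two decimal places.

$539,070.77

With 4 periods per year: i = 0.02225, n = 56.
Accumulation factor s(56|0.02225) × (1+i) = 111.608855; FV = 4830 × 111.608855 = 539,070.7675
(Beginning-of-period payments → annuity-due factor ×(1+i).)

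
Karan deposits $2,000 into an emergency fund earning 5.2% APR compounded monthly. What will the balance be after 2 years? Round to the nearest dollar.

Periodic rate i = 0.052/12 = 0.00433333; n = 2 × 12 = 24 periods.
FV = PV·(1+i)^n = 2,000 × 1.109351 = 2,218.7023

$2,219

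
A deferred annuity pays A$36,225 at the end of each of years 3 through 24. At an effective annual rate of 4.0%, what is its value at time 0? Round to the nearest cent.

Value one period before first payment (t=2): 36225 × [1 − (1+0.04)^(−22)] / 0.04 = 36225 × 14.451115 = 523,491.6530
Discount back 2 years: 523,491.6530 × (1+0.04)^(−2) = 523,491.6530 × 0.924556 = 483,997.4602

A$483,997.46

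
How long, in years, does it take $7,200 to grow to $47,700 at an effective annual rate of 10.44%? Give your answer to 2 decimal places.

19.04 years

n = ln(47700/7200) / ln(1+0.1044) = ln(6.62500) / 0.099302 = 19.0414 years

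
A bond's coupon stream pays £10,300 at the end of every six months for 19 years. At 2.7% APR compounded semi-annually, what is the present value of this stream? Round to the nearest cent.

i = 0.027/2 = 0.0135 per half-year; n = 19·2 = 38.
PV = 10300 × [1 − (1+0.0135)^(−38)] / 0.0135 = 10300 × 29.573705 = 304,609.1578

£304,609.16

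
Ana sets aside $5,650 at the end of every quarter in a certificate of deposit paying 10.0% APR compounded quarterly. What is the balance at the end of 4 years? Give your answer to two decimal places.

$109,498.27

With 4 periods per year: i = 0.025, n = 16.
FV = 5650 × [(1+0.025)^16 − 1] / 0.025 = 5650 × 19.380225 = 109,498.2703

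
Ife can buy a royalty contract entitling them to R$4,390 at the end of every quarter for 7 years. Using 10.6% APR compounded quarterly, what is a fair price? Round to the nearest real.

Periodic rate i = 0.106/4 = 0.0265; n = 7 × 4 = 28 periods.
Annuity factor a(28|0.0265) = 19.593086; PV = 4390 × 19.593086 = 86,013.6487

R$86,014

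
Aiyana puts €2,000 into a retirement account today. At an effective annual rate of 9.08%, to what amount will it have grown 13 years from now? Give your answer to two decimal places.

€6,190.37

FV = 2,000 × (1 + 0.0908)^13 = 6,190.3710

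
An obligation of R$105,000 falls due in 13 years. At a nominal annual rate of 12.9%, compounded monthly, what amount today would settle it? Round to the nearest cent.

R$19,804.52

i = 0.129/12 = 0.01075 per month; n = 13·12 = 156.
PV = FV·(1+i)^(−n) = 105,000 × 0.188614 = 19,804.5190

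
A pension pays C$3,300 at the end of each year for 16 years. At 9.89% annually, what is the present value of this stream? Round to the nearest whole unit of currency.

PV = 3300 × [1 − (1+0.0989)^(−16)] / 0.0989 = 3300 × 7.875218 = 25,988.2181

C$25,988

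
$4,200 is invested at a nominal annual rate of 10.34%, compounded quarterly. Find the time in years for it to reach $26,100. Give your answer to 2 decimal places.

17.90 years

Periodic rate i = 0.1034/4 = 0.02585.
(1+i)^n = 26100/4200 = 6.21429, so n = ln 6.21429 / ln 1.02585 = 71.5808 quarters
= 71.5808/4 years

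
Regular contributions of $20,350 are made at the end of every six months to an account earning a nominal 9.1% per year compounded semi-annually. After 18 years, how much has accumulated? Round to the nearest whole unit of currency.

Periodic rate i = 0.091/2 = 0.0455; n = 18 × 2 = 36 periods.
FV = 20350 × [(1+0.0455)^36 − 1] / 0.0455 = 20350 × 87.079077 = 1,772,059.2170

$1,772,059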